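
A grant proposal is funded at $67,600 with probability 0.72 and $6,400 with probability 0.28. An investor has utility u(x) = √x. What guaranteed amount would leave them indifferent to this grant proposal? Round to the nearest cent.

E[u] = 0.72·√67600 + 0.28·√6400 = 0.72·260 + 0.28·80 = 209.6
CE = (209.6)² = 43932.16

$43,932.16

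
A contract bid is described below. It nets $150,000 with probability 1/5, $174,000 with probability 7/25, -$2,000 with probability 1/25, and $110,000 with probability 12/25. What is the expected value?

$131,440

EV = 1/5 × 150000 + 7/25 × 174000 + 1/25 × (-2000) + 12/25 × 110000 = 30000 + 48720 − 80 + 52800 = 131440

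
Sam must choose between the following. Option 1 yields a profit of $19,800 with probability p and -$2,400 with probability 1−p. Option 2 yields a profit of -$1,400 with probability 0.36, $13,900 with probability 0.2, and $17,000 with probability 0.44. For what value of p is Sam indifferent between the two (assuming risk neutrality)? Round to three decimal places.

p = 0.548

EV(Option 2) = 0.36 × (-1400) + 0.2 × 13900 + 0.44 × 17000 = -504 + 2780 + 7480 = 9756
p·19800 + (1−p)·(-2400) = 9756
22200p − 2400 = 9756
p = (9756 + 2400) / 22200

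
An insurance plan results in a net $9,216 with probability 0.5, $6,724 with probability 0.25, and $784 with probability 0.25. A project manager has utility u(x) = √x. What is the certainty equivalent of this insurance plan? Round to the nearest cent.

$5,700.25

E[u] = 0.5·√9216 + 0.25·√6724 + 0.25·√784 = 0.5·96 + 0.25·82 + 0.25·28 = 75.5
CE = (75.5)² = 5700.25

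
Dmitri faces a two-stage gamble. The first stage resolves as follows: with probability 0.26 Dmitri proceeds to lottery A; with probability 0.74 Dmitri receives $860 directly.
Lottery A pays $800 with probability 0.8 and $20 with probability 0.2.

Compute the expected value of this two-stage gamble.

$803.84

EV(A) = 0.8 × 800 + 0.2 × 20 = 640 + 4 = 644
Branch B: 860 (certain)
Overall = 0.26 × 644 + 0.74 × 860 = 167.44 + 636.4 = 803.84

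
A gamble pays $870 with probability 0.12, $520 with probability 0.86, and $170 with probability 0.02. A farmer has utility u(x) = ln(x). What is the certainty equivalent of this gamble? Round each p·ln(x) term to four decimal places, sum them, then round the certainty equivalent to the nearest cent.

E[u] = 0.12·ln(870) + 0.86·ln(520) + 0.02·ln(170) = 0.8122 + 5.3783 + 0.1027 = 6.2932
CE = e^6.2932 ≈ 540.88

$540.88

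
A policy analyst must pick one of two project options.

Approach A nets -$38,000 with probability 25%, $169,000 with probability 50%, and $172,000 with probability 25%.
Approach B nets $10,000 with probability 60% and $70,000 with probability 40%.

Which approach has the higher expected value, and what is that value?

Approach A = 0.25 × (-38000) + 0.5 × 169000 + 0.25 × 172000 = -9500 + 84500 + 43000 = 118000
Approach B = 0.6 × 10000 + 0.4 × 70000 = 6000 + 28000 = 34000

Approach A ($118,000)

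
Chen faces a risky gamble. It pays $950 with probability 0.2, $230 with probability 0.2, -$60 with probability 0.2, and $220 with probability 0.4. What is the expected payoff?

EV = 0.2 × 950 + 0.2 × 230 + 0.2 × (-60) + 0.4 × 220 = 190 + 46 − 12 + 88 = 312

$312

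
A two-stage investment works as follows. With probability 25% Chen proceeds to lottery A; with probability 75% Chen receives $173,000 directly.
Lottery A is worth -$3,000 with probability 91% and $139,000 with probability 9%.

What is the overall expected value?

$132,195

EV(A) = 0.91 × (-3000) + 0.09 × 139000 = -2730 + 12510 = 9780
Branch B: 173000 (certain)
Overall = 0.25 × 9780 + 0.75 × 173000 = 2445 + 129750 = 132195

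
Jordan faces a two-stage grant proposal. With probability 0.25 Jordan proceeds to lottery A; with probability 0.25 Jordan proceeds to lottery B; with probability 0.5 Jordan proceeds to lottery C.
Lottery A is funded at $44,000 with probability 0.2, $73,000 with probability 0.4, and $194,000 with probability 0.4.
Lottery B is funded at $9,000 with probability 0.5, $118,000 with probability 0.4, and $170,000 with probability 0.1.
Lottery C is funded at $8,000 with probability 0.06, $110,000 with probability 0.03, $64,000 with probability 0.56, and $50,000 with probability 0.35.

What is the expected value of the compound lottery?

$74,635

EV(A) = 0.2 × 44000 + 0.4 × 73000 + 0.4 × 194000 = 8800 + 29200 + 77600 = 115600
EV(B) = 0.5 × 9000 + 0.4 × 118000 + 0.1 × 170000 = 4500 + 47200 + 17000 = 68700
EV(C) = 0.06 × 8000 + 0.03 × 110000 + 0.56 × 64000 + 0.35 × 50000 = 480 + 3300 + 35840 + 17500 = 57120
Overall = 0.25 × 115600 + 0.25 × 68700 + 0.5 × 57120 = 28900 + 17175 + 28560 = 74635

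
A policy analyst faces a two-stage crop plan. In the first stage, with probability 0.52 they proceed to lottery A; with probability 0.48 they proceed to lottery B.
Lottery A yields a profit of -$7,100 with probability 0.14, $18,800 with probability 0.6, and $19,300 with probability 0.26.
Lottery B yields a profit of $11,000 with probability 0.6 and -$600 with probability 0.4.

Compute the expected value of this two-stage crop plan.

$11,010.88

EV(A) = 0.14 × (-7100) + 0.6 × 18800 + 0.26 × 19300 = -994 + 11280 + 5018 = 15304
EV(B) = 0.6 × 11000 + 0.4 × (-600) = 6600 − 240 = 6360
Overall = 0.52 × 15304 + 0.48 × 6360 = 7958.08 + 3052.8 = 11010.88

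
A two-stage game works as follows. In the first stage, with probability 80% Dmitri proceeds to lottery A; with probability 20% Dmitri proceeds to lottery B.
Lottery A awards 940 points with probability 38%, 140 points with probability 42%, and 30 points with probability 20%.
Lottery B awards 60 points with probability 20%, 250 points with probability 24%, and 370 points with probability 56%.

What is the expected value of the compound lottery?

393.44 points

EV(A) = 0.38 × 940 + 0.42 × 140 + 0.2 × 30 = 357.2 + 58.8 + 6 = 422
EV(B) = 0.2 × 60 + 0.24 × 250 + 0.56 × 370 = 12 + 60 + 207.2 = 279.2
Overall = 0.8 × 422 + 0.2 × 279.2 = 337.6 + 55.84 = 393.44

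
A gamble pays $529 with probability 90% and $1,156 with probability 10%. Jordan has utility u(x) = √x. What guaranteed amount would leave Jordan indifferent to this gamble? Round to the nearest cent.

E[u] = 0.9·√529 + 0.1·√1156 = 0.9·23 + 0.1·34 = 24.1
CE = (24.1)² = 580.81

$580.81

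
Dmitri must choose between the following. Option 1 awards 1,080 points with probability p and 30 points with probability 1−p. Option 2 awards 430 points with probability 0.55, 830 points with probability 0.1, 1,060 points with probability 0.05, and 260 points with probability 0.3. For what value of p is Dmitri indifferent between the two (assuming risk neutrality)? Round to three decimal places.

EV(Option 2) = 0.55 × 430 + 0.1 × 830 + 0.05 × 1060 + 0.3 × 260 = 236.5 + 83 + 53 + 78 = 450.5
p·1080 + (1−p)·30 = 450.5
1050p + 30 = 450.5
p = (450.5 − 30) / 1050

p = 0.400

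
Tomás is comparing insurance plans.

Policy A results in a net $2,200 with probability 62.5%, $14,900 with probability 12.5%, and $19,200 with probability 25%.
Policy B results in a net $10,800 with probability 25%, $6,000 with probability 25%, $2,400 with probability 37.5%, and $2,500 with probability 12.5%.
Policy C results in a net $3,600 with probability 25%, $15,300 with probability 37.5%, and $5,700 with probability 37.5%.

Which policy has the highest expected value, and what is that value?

Policy C ($8,775)

Policy A = 0.625 × 2200 + 0.125 × 14900 + 0.25 × 19200 = 1375 + 1862.5 + 4800 = 8037.5
Policy B = 0.25 × 10800 + 0.25 × 6000 + 0.375 × 2400 + 0.125 × 2500 = 2700 + 1500 + 900 + 312.5 = 5412.5
Policy C = 0.25 × 3600 + 0.375 × 15300 + 0.375 × 5700 = 900 + 5737.5 + 2137.5 = 8775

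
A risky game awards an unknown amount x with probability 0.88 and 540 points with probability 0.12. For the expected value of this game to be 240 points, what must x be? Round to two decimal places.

0.88·x + 0.12·540 = 240
0.88·x = 240 − 64.8 = 175.2
x = 175.2 / 0.88 = 199.0909

x = 199.09 points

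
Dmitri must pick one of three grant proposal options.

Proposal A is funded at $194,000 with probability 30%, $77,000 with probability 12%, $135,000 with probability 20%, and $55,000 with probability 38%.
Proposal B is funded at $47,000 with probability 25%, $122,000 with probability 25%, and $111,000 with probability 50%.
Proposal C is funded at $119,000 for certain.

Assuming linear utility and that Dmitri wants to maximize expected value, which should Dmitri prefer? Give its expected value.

Proposal A = 0.3 × 194000 + 0.12 × 77000 + 0.2 × 135000 + 0.38 × 55000 = 58200 + 9240 + 27000 + 20900 = 115340
Proposal B = 0.25 × 47000 + 0.25 × 122000 + 0.5 × 111000 = 11750 + 30500 + 55500 = 97750
Proposal C: 119000 (certain)

Proposal C ($119,000)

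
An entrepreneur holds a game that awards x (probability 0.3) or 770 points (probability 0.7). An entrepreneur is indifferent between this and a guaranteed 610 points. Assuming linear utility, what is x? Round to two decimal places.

x = 236.67 points

0.3·x + 0.7·770 = 610
0.3·x = 610 − 539 = 71
x = 71 / 0.3 = 236.6667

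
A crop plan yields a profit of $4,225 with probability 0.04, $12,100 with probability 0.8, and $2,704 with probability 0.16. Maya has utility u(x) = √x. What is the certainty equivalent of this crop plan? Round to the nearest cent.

$9,785.17

E[u] = 0.04·√4225 + 0.8·√12100 + 0.16·√2704 = 0.04·65 + 0.8·110 + 0.16·52 = 98.92
CE = (98.92)² = 9785.1664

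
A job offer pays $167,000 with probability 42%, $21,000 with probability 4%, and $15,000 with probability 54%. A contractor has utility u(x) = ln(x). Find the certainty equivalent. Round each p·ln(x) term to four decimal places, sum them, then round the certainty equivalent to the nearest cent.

$41,831.29

E[u] = 0.42·ln(167000) + 0.04·ln(21000) + 0.54·ln(15000) = 5.0508 + 0.3981 + 5.1925 = 10.6414
CE = e^10.6414 ≈ 41831.29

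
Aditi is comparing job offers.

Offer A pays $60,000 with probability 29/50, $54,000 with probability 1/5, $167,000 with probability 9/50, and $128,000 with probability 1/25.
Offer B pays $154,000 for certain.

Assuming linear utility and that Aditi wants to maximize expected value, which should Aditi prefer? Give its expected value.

Offer A = 29/50 × 60000 + 1/5 × 54000 + 9/50 × 167000 + 1/25 × 128000 = 34800 + 10800 + 30060 + 5120 = 80780
Offer B: 154000 (certain)

Offer B ($154,000)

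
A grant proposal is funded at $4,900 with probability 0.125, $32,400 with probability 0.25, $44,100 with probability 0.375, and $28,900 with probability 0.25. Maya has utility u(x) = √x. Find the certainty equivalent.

E[u] = 0.125·√4900 + 0.25·√32400 + 0.375·√44100 + 0.25·√28900 = 0.125·70 + 0.25·180 + 0.375·210 + 0.25·170 = 175
CE = (175)² = 30625

$30,625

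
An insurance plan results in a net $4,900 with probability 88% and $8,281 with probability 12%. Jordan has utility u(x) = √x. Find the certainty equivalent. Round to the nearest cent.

$5,259.15

E[u] = 0.88·√4900 + 0.12·√8281 = 0.88·70 + 0.12·91 = 72.52
CE = (72.52)² = 5259.1504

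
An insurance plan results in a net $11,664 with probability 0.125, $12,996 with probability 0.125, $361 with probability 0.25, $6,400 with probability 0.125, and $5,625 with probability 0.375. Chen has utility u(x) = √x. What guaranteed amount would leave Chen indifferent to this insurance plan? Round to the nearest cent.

E[u] = 0.125·√11664 + 0.125·√12996 + 0.25·√361 + 0.125·√6400 + 0.375·√5625 = 0.125·108 + 0.125·114 + 0.25·19 + 0.125·80 + 0.375·75 = 70.625
CE = (70.625)² = 4987.890625

$4,987.89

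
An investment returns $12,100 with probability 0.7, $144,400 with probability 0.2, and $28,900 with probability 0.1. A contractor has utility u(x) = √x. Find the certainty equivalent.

$28,900

E[u] = 0.7·√12100 + 0.2·√144400 + 0.1·√28900 = 0.7·110 + 0.2·380 + 0.1·170 = 170
CE = (170)² = 28900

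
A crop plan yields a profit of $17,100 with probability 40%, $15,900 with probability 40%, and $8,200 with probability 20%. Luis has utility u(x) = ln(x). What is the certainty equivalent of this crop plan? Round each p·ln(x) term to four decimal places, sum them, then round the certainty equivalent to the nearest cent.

$14,338.45

E[u] = 0.4·ln(17100) + 0.4·ln(15900) + 0.2·ln(8200) = 3.8987 + 3.8696 + 1.8024 = 9.5707
CE = e^9.5707 ≈ 14338.45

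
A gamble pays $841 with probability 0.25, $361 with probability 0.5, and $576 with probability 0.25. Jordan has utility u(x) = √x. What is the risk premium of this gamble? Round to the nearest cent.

$17.19

E[u] = 0.25·√841 + 0.5·√361 + 0.25·√576 = 0.25·29 + 0.5·19 + 0.25·24 = 22.75
CE = (22.75)² = 517.5625
Risk premium = EV − CE = 534.75 − 517.5625 = 17.1875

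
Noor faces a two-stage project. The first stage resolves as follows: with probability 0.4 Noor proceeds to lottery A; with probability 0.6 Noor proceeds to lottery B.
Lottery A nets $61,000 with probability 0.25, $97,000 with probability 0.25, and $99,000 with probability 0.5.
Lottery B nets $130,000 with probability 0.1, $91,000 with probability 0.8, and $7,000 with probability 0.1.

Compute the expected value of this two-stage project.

EV(A) = 0.25 × 61000 + 0.25 × 97000 + 0.5 × 99000 = 15250 + 24250 + 49500 = 89000
EV(B) = 0.1 × 130000 + 0.8 × 91000 + 0.1 × 7000 = 13000 + 72800 + 700 = 86500
Overall = 0.4 × 89000 + 0.6 × 86500 = 35600 + 51900 = 87500

$87,500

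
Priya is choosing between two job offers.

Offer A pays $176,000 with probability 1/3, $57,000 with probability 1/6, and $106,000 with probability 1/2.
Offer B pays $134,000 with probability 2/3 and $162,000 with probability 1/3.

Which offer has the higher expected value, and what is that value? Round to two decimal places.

Offer A = 1/3 × 176000 + 1/6 × 57000 + 1/2 × 106000 = 58666.6667 + 9500 + 53000 = 121166.6667
Offer B = 2/3 × 134000 + 1/3 × 162000 = 89333.3333 + 54000 = 143333.3333

Offer B ($143,333.33)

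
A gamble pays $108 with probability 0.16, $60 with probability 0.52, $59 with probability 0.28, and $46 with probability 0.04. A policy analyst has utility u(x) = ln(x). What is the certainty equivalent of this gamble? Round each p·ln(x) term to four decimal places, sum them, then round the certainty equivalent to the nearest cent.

$64.91

E[u] = 0.16·ln(108) + 0.52·ln(60) + 0.28·ln(59) + 0.04·ln(46) = 0.7491 + 2.1291 + 1.1417 + 0.1531 = 4.1730
CE = e^4.1730 ≈ 64.91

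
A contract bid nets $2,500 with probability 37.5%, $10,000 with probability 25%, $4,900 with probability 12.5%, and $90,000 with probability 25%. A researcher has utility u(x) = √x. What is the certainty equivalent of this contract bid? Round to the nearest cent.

$16,256.25

E[u] = 0.375·√2500 + 0.25·√10000 + 0.125·√4900 + 0.25·√90000 = 0.375·50 + 0.25·100 + 0.125·70 + 0.25·300 = 127.5
CE = (127.5)² = 16256.25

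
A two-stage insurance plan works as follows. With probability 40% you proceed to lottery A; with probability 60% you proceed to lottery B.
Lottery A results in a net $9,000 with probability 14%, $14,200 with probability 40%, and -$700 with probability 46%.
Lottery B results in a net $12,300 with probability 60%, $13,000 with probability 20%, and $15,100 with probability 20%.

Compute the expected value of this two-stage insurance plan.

$10,447.20

EV(A) = 0.14 × 9000 + 0.4 × 14200 + 0.46 × (-700) = 1260 + 5680 − 322 = 6618
EV(B) = 0.6 × 12300 + 0.2 × 13000 + 0.2 × 15100 = 7380 + 2600 + 3020 = 13000
Overall = 0.4 × 6618 + 0.6 × 13000 = 2647.2 + 7800 = 10447.2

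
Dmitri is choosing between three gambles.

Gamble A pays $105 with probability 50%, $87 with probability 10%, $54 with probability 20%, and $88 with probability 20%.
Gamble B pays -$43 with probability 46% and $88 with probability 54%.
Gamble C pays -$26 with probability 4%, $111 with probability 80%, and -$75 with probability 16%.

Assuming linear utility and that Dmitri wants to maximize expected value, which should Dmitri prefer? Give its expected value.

Gamble A ($89.60)

Gamble A = 0.5 × 105 + 0.1 × 87 + 0.2 × 54 + 0.2 × 88 = 52.5 + 8.7 + 10.8 + 17.6 = 89.6
Gamble B = 0.46 × (-43) + 0.54 × 88 = -19.78 + 47.52 = 27.74
Gamble C = 0.04 × (-26) + 0.8 × 111 + 0.16 × (-75) = -1.04 + 88.8 − 12 = 75.76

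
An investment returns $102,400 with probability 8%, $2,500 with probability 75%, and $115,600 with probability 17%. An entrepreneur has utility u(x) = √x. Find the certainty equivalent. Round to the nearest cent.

E[u] = 0.08·√102400 + 0.75·√2500 + 0.17·√115600 = 0.08·320 + 0.75·50 + 0.17·340 = 120.9
CE = (120.9)² = 14616.81

$14,616.81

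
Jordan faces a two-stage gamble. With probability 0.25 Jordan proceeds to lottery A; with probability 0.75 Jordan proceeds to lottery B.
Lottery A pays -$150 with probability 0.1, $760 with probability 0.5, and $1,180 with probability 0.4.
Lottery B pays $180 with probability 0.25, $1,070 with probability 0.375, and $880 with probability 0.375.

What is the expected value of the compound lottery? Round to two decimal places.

EV(A) = 0.1 × (-150) + 0.5 × 760 + 0.4 × 1180 = -15 + 380 + 472 = 837
EV(B) = 0.25 × 180 + 0.375 × 1070 + 0.375 × 880 = 45 + 401.25 + 330 = 776.25
Overall = 0.25 × 837 + 0.75 × 776.25 = 209.25 + 582.1875 = 791.4375

$791.44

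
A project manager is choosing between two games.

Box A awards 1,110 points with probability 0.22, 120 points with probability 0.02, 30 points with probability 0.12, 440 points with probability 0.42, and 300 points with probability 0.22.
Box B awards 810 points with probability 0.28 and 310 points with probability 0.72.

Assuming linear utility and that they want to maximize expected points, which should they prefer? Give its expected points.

Box A (501 points)

Box A = 0.22 × 1110 + 0.02 × 120 + 0.12 × 30 + 0.42 × 440 + 0.22 × 300 = 244.2 + 2.4 + 3.6 + 184.8 + 66 = 501
Box B = 0.28 × 810 + 0.72 × 310 = 226.8 + 223.2 = 450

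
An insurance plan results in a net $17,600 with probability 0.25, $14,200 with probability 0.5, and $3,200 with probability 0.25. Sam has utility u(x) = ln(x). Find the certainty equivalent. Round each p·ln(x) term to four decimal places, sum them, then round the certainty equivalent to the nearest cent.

$10,322.69

E[u] = 0.25·ln(17600) + 0.5·ln(14200) + 0.25·ln(3200) = 2.4439 + 4.7805 + 2.0177 = 9.2421
CE = e^9.2421 ≈ 10322.69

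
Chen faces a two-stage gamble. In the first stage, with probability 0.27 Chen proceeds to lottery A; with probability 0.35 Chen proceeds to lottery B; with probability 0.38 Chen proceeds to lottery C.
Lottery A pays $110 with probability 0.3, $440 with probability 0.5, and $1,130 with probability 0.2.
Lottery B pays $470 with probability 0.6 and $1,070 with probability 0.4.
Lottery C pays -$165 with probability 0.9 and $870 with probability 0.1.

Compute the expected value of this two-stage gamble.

$354.46

EV(A) = 0.3 × 110 + 0.5 × 440 + 0.2 × 1130 = 33 + 220 + 226 = 479
EV(B) = 0.6 × 470 + 0.4 × 1070 = 282 + 428 = 710
EV(C) = 0.9 × (-165) + 0.1 × 870 = -148.5 + 87 = -61.5
Overall = 0.27 × 479 + 0.35 × 710 + 0.38 × (-61.5) = 129.33 + 248.5 − 23.37 = 354.46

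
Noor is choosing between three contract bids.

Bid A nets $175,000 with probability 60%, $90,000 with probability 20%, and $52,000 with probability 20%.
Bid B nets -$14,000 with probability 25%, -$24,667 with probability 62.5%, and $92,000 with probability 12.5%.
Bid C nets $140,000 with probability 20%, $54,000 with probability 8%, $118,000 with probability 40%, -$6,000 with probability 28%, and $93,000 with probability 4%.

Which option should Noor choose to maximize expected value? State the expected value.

Bid A ($133,400)

Bid A = 0.6 × 175000 + 0.2 × 90000 + 0.2 × 52000 = 105000 + 18000 + 10400 = 133400
Bid B = 0.25 × (-14000) + 0.625 × (-24667) + 0.125 × 92000 = -3500 − 15416.875 + 11500 = -7416.875
Bid C = 0.2 × 140000 + 0.08 × 54000 + 0.4 × 118000 + 0.28 × (-6000) + 0.04 × 93000 = 28000 + 4320 + 47200 − 1680 + 3720 = 81560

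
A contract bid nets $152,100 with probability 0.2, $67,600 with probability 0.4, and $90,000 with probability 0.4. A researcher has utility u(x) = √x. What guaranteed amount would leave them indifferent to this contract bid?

E[u] = 0.2·√152100 + 0.4·√67600 + 0.4·√90000 = 0.2·390 + 0.4·260 + 0.4·300 = 302
CE = (302)² = 91204

$91,204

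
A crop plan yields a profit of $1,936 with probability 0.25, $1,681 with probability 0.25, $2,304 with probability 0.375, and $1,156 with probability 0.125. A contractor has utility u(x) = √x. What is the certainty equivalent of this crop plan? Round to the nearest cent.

$1,892.25

E[u] = 0.25·√1936 + 0.25·√1681 + 0.375·√2304 + 0.125·√1156 = 0.25·44 + 0.25·41 + 0.375·48 + 0.125·34 = 43.5
CE = (43.5)² = 1892.25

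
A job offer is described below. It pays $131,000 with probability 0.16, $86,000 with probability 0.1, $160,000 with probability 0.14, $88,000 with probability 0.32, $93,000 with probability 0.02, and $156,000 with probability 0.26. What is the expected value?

EV = 0.16 × 131000 + 0.1 × 86000 + 0.14 × 160000 + 0.32 × 88000 + 0.02 × 93000 + 0.26 × 156000 = 20960 + 8600 + 22400 + 28160 + 1860 + 40560 = 122540

$122,540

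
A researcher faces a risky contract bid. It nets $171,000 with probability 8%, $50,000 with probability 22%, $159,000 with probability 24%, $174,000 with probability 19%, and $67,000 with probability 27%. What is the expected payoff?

EV = 0.08 × 171000 + 0.22 × 50000 + 0.24 × 159000 + 0.19 × 174000 + 0.27 × 67000 = 13680 + 11000 + 38160 + 33060 + 18090 = 113990

$113,990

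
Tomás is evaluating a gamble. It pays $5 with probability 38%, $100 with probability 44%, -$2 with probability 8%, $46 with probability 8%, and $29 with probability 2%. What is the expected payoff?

$50

EV = 0.38 × 5 + 0.44 × 100 + 0.08 × (-2) + 0.08 × 46 + 0.02 × 29 = 1.9 + 44 − 0.16 + 3.68 + 0.58 = 50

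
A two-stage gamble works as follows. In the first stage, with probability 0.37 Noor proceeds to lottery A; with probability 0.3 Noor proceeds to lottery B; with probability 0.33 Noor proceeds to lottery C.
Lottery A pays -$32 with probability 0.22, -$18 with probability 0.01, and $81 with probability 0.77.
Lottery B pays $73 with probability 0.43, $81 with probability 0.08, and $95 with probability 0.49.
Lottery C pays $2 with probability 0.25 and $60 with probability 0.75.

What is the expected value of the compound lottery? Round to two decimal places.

EV(A) = 0.22 × (-32) + 0.01 × (-18) + 0.77 × 81 = -7.04 − 0.18 + 62.37 = 55.15
EV(B) = 0.43 × 73 + 0.08 × 81 + 0.49 × 95 = 31.39 + 6.48 + 46.55 = 84.42
EV(C) = 0.25 × 2 + 0.75 × 60 = 0.5 + 45 = 45.5
Overall = 0.37 × 55.15 + 0.3 × 84.42 + 0.33 × 45.5 = 20.4055 + 25.326 + 15.015 = 60.7465

$60.75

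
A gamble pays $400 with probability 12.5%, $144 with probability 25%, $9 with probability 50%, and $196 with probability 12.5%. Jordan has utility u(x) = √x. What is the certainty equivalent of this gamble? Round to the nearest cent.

E[u] = 0.125·√400 + 0.25·√144 + 0.5·√9 + 0.125·√196 = 0.125·20 + 0.25·12 + 0.5·3 + 0.125·14 = 8.75
CE = (8.75)² = 76.5625

$76.56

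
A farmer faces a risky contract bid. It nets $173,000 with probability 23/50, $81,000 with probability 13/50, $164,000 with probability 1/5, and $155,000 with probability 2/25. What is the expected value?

EV = 23/50 × 173000 + 13/50 × 81000 + 1/5 × 164000 + 2/25 × 155000 = 79580 + 21060 + 32800 + 12400 = 145840

$145,840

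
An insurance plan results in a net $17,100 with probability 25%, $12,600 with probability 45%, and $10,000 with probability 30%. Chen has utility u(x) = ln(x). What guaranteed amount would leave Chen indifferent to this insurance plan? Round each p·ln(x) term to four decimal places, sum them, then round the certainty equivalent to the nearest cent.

$12,689.12

E[u] = 0.25·ln(17100) + 0.45·ln(12600) + 0.3·ln(10000) = 2.4367 + 4.2487 + 2.7631 = 9.4485
CE = e^9.4485 ≈ 12689.12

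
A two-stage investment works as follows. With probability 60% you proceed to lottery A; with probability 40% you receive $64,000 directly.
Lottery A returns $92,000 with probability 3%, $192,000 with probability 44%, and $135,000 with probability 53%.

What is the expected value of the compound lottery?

EV(A) = 0.03 × 92000 + 0.44 × 192000 + 0.53 × 135000 = 2760 + 84480 + 71550 = 158790
Branch B: 64000 (certain)
Overall = 0.6 × 158790 + 0.4 × 64000 = 95274 + 25600 = 120874

$120,874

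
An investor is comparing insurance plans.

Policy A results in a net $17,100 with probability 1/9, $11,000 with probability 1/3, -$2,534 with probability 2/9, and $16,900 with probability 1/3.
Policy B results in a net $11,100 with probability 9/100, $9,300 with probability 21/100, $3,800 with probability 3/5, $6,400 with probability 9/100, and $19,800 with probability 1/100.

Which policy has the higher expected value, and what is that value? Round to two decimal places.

Policy A = 1/9 × 17100 + 1/3 × 11000 + 2/9 × (-2534) + 1/3 × 16900 = 1900 + 3666.6667 − 563.1111 + 5633.3333 = 10636.8889
Policy B = 9/100 × 11100 + 21/100 × 9300 + 3/5 × 3800 + 9/100 × 6400 + 1/100 × 19800 = 999 + 1953 + 2280 + 576 + 198 = 6006

Policy A ($10,636.89)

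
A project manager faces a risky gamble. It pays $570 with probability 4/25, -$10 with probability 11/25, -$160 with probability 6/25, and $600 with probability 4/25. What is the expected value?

EV = 4/25 × 570 + 11/25 × (-10) + 6/25 × (-160) + 4/25 × 600 = 91.2 − 4.4 − 38.4 + 96 = 144.4

$144.40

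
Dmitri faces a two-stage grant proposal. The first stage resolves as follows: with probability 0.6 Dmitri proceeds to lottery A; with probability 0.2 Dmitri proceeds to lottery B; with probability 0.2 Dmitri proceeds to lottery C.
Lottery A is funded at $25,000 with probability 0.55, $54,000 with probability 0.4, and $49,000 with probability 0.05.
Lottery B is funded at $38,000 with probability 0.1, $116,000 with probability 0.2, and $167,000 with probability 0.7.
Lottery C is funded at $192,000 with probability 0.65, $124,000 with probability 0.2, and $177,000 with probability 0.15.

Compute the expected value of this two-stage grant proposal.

$86,690

EV(A) = 0.55 × 25000 + 0.4 × 54000 + 0.05 × 49000 = 13750 + 21600 + 2450 = 37800
EV(B) = 0.1 × 38000 + 0.2 × 116000 + 0.7 × 167000 = 3800 + 23200 + 116900 = 143900
EV(C) = 0.65 × 192000 + 0.2 × 124000 + 0.15 × 177000 = 124800 + 24800 + 26550 = 176150
Overall = 0.6 × 37800 + 0.2 × 143900 + 0.2 × 176150 = 22680 + 28780 + 35230 = 86690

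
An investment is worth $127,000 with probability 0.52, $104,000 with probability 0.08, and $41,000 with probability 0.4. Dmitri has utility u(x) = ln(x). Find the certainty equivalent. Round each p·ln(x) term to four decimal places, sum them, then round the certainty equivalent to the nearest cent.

E[u] = 0.52·ln(127000) + 0.08·ln(104000) + 0.4·ln(41000) = 6.1110 + 0.9242 + 4.2485 = 11.2837
CE = e^11.2837 ≈ 79514.92

$79,514.92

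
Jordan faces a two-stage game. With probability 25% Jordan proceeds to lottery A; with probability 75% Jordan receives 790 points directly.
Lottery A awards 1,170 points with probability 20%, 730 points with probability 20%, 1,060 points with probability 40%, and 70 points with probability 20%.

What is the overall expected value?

797 points

EV(A) = 0.2 × 1170 + 0.2 × 730 + 0.4 × 1060 + 0.2 × 70 = 234 + 146 + 424 + 14 = 818
Branch B: 790 (certain)
Overall = 0.25 × 818 + 0.75 × 790 = 204.5 + 592.5 = 797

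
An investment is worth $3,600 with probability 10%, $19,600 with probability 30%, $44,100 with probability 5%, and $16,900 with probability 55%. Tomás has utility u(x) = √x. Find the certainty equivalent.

E[u] = 0.1·√3600 + 0.3·√19600 + 0.05·√44100 + 0.55·√16900 = 0.1·60 + 0.3·140 + 0.05·210 + 0.55·130 = 130
CE = (130)² = 16900

$16,900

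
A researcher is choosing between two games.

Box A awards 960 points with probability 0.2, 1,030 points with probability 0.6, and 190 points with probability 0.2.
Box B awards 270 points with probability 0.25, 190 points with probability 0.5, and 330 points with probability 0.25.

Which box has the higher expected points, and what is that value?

Box A = 0.2 × 960 + 0.6 × 1030 + 0.2 × 190 = 192 + 618 + 38 = 848
Box B = 0.25 × 270 + 0.5 × 190 + 0.25 × 330 = 67.5 + 95 + 82.5 = 245

Box A (848 points)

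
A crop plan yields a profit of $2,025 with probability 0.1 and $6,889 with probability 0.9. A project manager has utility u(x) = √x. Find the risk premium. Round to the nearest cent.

$129.96

E[u] = 0.1·√2025 + 0.9·√6889 = 0.1·45 + 0.9·83 = 79.2
CE = (79.2)² = 6272.64
Risk premium = EV − CE = 6402.6 − 6272.64 = 129.96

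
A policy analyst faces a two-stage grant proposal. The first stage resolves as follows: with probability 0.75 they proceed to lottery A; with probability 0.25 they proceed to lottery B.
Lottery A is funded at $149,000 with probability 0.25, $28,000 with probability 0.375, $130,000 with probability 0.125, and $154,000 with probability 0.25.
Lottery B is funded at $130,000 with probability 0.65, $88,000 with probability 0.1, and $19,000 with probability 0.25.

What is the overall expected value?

EV(A) = 0.25 × 149000 + 0.375 × 28000 + 0.125 × 130000 + 0.25 × 154000 = 37250 + 10500 + 16250 + 38500 = 102500
EV(B) = 0.65 × 130000 + 0.1 × 88000 + 0.25 × 19000 = 84500 + 8800 + 4750 = 98050
Overall = 0.75 × 102500 + 0.25 × 98050 = 76875 + 24512.5 = 101387.5

$101,387.50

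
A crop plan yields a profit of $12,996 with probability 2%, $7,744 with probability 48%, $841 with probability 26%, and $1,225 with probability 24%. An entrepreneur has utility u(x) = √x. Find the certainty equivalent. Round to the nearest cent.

$3,655.41

E[u] = 0.02·√12996 + 0.48·√7744 + 0.26·√841 + 0.24·√1225 = 0.02·114 + 0.48·88 + 0.26·29 + 0.24·35 = 60.46
CE = (60.46)² = 3655.4116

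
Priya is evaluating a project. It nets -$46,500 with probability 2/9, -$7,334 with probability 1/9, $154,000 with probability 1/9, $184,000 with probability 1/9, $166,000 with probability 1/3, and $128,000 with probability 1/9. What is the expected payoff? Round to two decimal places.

EV = 2/9 × (-46500) + 1/9 × (-7334) + 1/9 × 154000 + 1/9 × 184000 + 1/3 × 166000 + 1/9 × 128000 = -10333.3333 − 814.8889 + 17111.1111 + 20444.4444 + 55333.3333 + 14222.2222 = 95962.8889

$95,962.89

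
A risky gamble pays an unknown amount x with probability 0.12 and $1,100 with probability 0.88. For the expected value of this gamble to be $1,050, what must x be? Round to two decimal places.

0.12·x + 0.88·1100 = 1050
0.12·x = 1050 − 968 = 82
x = 82 / 0.12 = 683.3333

x = $683.33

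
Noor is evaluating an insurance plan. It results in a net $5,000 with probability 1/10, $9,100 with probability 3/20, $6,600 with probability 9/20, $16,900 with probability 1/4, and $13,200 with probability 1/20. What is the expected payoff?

EV = 1/10 × 5000 + 3/20 × 9100 + 9/20 × 6600 + 1/4 × 16900 + 1/20 × 13200 = 500 + 1365 + 2970 + 4225 + 660 = 9720

$9,720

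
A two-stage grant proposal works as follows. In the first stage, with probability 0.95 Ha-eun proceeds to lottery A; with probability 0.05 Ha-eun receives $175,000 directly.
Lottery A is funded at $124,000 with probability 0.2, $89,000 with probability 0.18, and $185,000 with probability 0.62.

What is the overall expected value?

EV(A) = 0.2 × 124000 + 0.18 × 89000 + 0.62 × 185000 = 24800 + 16020 + 114700 = 155520
Branch B: 175000 (certain)
Overall = 0.95 × 155520 + 0.05 × 175000 = 147744 + 8750 = 156494

$156,494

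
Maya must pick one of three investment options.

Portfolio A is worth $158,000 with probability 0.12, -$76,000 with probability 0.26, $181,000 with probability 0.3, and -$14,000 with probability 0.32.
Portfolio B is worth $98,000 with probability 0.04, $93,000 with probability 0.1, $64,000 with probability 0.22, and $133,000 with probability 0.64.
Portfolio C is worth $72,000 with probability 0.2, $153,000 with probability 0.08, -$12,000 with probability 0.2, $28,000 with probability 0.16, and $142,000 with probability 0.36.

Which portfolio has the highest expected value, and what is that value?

Portfolio A = 0.12 × 158000 + 0.26 × (-76000) + 0.3 × 181000 + 0.32 × (-14000) = 18960 − 19760 + 54300 − 4480 = 49020
Portfolio B = 0.04 × 98000 + 0.1 × 93000 + 0.22 × 64000 + 0.64 × 133000 = 3920 + 9300 + 14080 + 85120 = 112420
Portfolio C = 0.2 × 72000 + 0.08 × 153000 + 0.2 × (-12000) + 0.16 × 28000 + 0.36 × 142000 = 14400 + 12240 − 2400 + 4480 + 51120 = 79840

Portfolio B ($112,420)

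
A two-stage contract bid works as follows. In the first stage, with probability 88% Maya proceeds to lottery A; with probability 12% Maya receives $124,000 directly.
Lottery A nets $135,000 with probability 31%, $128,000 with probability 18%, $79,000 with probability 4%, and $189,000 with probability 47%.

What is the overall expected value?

EV(A) = 0.31 × 135000 + 0.18 × 128000 + 0.04 × 79000 + 0.47 × 189000 = 41850 + 23040 + 3160 + 88830 = 156880
Branch B: 124000 (certain)
Overall = 0.88 × 156880 + 0.12 × 124000 = 138054.4 + 14880 = 152934.4

$152,934.40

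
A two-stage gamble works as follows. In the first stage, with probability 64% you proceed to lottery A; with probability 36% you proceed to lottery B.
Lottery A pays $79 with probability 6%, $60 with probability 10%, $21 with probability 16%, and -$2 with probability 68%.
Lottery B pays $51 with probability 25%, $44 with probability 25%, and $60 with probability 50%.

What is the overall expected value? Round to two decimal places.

EV(A) = 0.06 × 79 + 0.1 × 60 + 0.16 × 21 + 0.68 × (-2) = 4.74 + 6 + 3.36 − 1.36 = 12.74
EV(B) = 0.25 × 51 + 0.25 × 44 + 0.5 × 60 = 12.75 + 11 + 30 = 53.75
Overall = 0.64 × 12.74 + 0.36 × 53.75 = 8.1536 + 19.35 = 27.5036

$27.50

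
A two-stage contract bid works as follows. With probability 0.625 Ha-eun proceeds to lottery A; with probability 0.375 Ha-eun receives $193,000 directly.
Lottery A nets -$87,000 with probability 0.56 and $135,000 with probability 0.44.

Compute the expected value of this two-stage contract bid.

EV(A) = 0.56 × (-87000) + 0.44 × 135000 = -48720 + 59400 = 10680
Branch B: 193000 (certain)
Overall = 0.625 × 10680 + 0.375 × 193000 = 6675 + 72375 = 79050

$79,050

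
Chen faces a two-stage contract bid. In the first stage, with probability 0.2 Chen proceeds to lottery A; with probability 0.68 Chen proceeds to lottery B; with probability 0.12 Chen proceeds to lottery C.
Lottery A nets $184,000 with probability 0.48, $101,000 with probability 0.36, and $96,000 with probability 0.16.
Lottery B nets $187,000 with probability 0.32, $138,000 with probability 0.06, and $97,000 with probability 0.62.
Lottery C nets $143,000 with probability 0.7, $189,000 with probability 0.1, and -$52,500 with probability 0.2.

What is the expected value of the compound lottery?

$128,244.80

EV(A) = 0.48 × 184000 + 0.36 × 101000 + 0.16 × 96000 = 88320 + 36360 + 15360 = 140040
EV(B) = 0.32 × 187000 + 0.06 × 138000 + 0.62 × 97000 = 59840 + 8280 + 60140 = 128260
EV(C) = 0.7 × 143000 + 0.1 × 189000 + 0.2 × (-52500) = 100100 + 18900 − 10500 = 108500
Overall = 0.2 × 140040 + 0.68 × 128260 + 0.12 × 108500 = 28008 + 87216.8 + 13020 = 128244.8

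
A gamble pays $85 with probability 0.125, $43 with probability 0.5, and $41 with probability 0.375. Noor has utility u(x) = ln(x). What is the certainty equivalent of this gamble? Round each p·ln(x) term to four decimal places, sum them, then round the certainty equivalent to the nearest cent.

E[u] = 0.125·ln(85) + 0.5·ln(43) + 0.375·ln(41) = 0.5553 + 1.8806 + 1.3926 = 3.8285
CE = e^3.8285 ≈ 45.99

$45.99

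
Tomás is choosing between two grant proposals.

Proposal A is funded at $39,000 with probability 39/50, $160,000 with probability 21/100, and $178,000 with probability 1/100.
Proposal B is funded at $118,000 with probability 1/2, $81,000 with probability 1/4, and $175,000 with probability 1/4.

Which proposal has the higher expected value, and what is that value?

Proposal B ($123,000)

Proposal A = 39/50 × 39000 + 21/100 × 160000 + 1/100 × 178000 = 30420 + 33600 + 1780 = 65800
Proposal B = 1/2 × 118000 + 1/4 × 81000 + 1/4 × 175000 = 59000 + 20250 + 43750 = 123000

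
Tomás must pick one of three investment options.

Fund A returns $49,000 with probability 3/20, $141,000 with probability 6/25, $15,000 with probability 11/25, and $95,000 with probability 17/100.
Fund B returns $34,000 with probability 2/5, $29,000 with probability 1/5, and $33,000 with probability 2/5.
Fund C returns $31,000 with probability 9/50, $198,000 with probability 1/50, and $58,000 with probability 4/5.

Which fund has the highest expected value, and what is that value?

Fund A = 3/20 × 49000 + 6/25 × 141000 + 11/25 × 15000 + 17/100 × 95000 = 7350 + 33840 + 6600 + 16150 = 63940
Fund B = 2/5 × 34000 + 1/5 × 29000 + 2/5 × 33000 = 13600 + 5800 + 13200 = 32600
Fund C = 9/50 × 31000 + 1/50 × 198000 + 4/5 × 58000 = 5580 + 3960 + 46400 = 55940

Fund A ($63,940)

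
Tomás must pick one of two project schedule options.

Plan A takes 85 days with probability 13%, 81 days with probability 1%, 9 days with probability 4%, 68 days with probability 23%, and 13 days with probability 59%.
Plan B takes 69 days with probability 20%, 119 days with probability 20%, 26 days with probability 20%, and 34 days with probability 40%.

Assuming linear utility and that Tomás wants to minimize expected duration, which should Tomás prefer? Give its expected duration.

Plan A = 0.13 × 85 + 0.01 × 81 + 0.04 × 9 + 0.23 × 68 + 0.59 × 13 = 11.05 + 0.81 + 0.36 + 15.64 + 7.67 = 35.53
Plan B = 0.2 × 69 + 0.2 × 119 + 0.2 × 26 + 0.4 × 34 = 13.8 + 23.8 + 5.2 + 13.6 = 56.4

Plan A (35.53 days)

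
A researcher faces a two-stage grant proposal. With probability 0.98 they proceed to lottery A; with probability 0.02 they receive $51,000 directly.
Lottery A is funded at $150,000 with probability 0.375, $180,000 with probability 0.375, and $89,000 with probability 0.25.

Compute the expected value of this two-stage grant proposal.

$144,100

EV(A) = 0.375 × 150000 + 0.375 × 180000 + 0.25 × 89000 = 56250 + 67500 + 22250 = 146000
Branch B: 51000 (certain)
Overall = 0.98 × 146000 + 0.02 × 51000 = 143080 + 1020 = 144100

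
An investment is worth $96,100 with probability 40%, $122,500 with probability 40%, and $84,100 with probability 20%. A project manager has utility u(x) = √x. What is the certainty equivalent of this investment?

E[u] = 0.4·√96100 + 0.4·√122500 + 0.2·√84100 = 0.4·310 + 0.4·350 + 0.2·290 = 322
CE = (322)² = 103684

$103,684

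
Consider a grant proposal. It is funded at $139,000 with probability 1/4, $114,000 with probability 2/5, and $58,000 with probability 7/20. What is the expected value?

$100,650

EV = 1/4 × 139000 + 2/5 × 114000 + 7/20 × 58000 = 34750 + 45600 + 20300 = 100650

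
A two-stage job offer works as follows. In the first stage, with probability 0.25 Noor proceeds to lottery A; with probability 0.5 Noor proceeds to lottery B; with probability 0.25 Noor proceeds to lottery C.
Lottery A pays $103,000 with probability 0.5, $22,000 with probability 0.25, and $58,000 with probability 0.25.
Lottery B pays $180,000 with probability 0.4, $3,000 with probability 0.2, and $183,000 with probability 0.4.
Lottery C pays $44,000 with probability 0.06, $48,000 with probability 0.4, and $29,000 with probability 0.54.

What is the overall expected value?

EV(A) = 0.5 × 103000 + 0.25 × 22000 + 0.25 × 58000 = 51500 + 5500 + 14500 = 71500
EV(B) = 0.4 × 180000 + 0.2 × 3000 + 0.4 × 183000 = 72000 + 600 + 73200 = 145800
EV(C) = 0.06 × 44000 + 0.4 × 48000 + 0.54 × 29000 = 2640 + 19200 + 15660 = 37500
Overall = 0.25 × 71500 + 0.5 × 145800 + 0.25 × 37500 = 17875 + 72900 + 9375 = 100150

$100,150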